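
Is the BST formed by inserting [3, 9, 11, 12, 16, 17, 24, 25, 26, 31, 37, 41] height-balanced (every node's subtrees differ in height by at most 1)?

Tree (level-order array): [3, None, 9, None, 11, None, 12, None, 16, None, 17, None, 24, None, 25, None, 26, None, 31, None, 37, None, 41]
Definition: a tree is height-balanced if, at every node, |h(left) - h(right)| <= 1 (empty subtree has height -1).
Bottom-up per-node check:
  node 41: h_left=-1, h_right=-1, diff=0 [OK], height=0
  node 37: h_left=-1, h_right=0, diff=1 [OK], height=1
  node 31: h_left=-1, h_right=1, diff=2 [FAIL (|-1-1|=2 > 1)], height=2
  node 26: h_left=-1, h_right=2, diff=3 [FAIL (|-1-2|=3 > 1)], height=3
  node 25: h_left=-1, h_right=3, diff=4 [FAIL (|-1-3|=4 > 1)], height=4
  node 24: h_left=-1, h_right=4, diff=5 [FAIL (|-1-4|=5 > 1)], height=5
  node 17: h_left=-1, h_right=5, diff=6 [FAIL (|-1-5|=6 > 1)], height=6
  node 16: h_left=-1, h_right=6, diff=7 [FAIL (|-1-6|=7 > 1)], height=7
  node 12: h_left=-1, h_right=7, diff=8 [FAIL (|-1-7|=8 > 1)], height=8
  node 11: h_left=-1, h_right=8, diff=9 [FAIL (|-1-8|=9 > 1)], height=9
  node 9: h_left=-1, h_right=9, diff=10 [FAIL (|-1-9|=10 > 1)], height=10
  node 3: h_left=-1, h_right=10, diff=11 [FAIL (|-1-10|=11 > 1)], height=11
Node 31 violates the condition: |-1 - 1| = 2 > 1.
Result: Not balanced


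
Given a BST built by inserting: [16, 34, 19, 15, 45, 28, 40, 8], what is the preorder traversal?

Tree insertion order: [16, 34, 19, 15, 45, 28, 40, 8]
Tree (level-order array): [16, 15, 34, 8, None, 19, 45, None, None, None, 28, 40]
Preorder traversal: [16, 15, 8, 34, 19, 28, 45, 40]


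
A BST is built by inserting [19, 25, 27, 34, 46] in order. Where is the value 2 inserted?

Starting tree (level order): [19, None, 25, None, 27, None, 34, None, 46]
Insertion path: 19
Result: insert 2 as left child of 19
Final tree (level order): [19, 2, 25, None, None, None, 27, None, 34, None, 46]


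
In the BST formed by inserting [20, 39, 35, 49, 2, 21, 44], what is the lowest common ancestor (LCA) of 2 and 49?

Tree insertion order: [20, 39, 35, 49, 2, 21, 44]
Tree (level-order array): [20, 2, 39, None, None, 35, 49, 21, None, 44]
In a BST, the LCA of p=2, q=49 is the first node v on the
root-to-leaf path with p <= v <= q (go left if both < v, right if both > v).
Walk from root:
  at 20: 2 <= 20 <= 49, this is the LCA
LCA = 20


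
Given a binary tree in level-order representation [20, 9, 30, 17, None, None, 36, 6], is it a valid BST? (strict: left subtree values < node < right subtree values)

Level-order array: [20, 9, 30, 17, None, None, 36, 6]
Validate using subtree bounds (lo, hi): at each node, require lo < value < hi,
then recurse left with hi=value and right with lo=value.
Preorder trace (stopping at first violation):
  at node 20 with bounds (-inf, +inf): OK
  at node 9 with bounds (-inf, 20): OK
  at node 17 with bounds (-inf, 9): VIOLATION
Node 17 violates its bound: not (-inf < 17 < 9).
Result: Not a valid BST


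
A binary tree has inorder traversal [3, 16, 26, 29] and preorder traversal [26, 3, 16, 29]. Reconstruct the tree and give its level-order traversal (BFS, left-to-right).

Inorder:  [3, 16, 26, 29]
Preorder: [26, 3, 16, 29]
Algorithm: preorder visits root first, so consume preorder in order;
for each root, split the current inorder slice at that value into
left-subtree inorder and right-subtree inorder, then recurse.
Recursive splits:
  root=26; inorder splits into left=[3, 16], right=[29]
  root=3; inorder splits into left=[], right=[16]
  root=16; inorder splits into left=[], right=[]
  root=29; inorder splits into left=[], right=[]
Reconstructed level-order: [26, 3, 29, 16]


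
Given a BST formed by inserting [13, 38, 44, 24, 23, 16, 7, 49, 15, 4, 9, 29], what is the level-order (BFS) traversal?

Tree insertion order: [13, 38, 44, 24, 23, 16, 7, 49, 15, 4, 9, 29]
Tree (level-order array): [13, 7, 38, 4, 9, 24, 44, None, None, None, None, 23, 29, None, 49, 16, None, None, None, None, None, 15]
BFS from the root, enqueuing left then right child of each popped node:
  queue [13] -> pop 13, enqueue [7, 38], visited so far: [13]
  queue [7, 38] -> pop 7, enqueue [4, 9], visited so far: [13, 7]
  queue [38, 4, 9] -> pop 38, enqueue [24, 44], visited so far: [13, 7, 38]
  queue [4, 9, 24, 44] -> pop 4, enqueue [none], visited so far: [13, 7, 38, 4]
  queue [9, 24, 44] -> pop 9, enqueue [none], visited so far: [13, 7, 38, 4, 9]
  queue [24, 44] -> pop 24, enqueue [23, 29], visited so far: [13, 7, 38, 4, 9, 24]
  queue [44, 23, 29] -> pop 44, enqueue [49], visited so far: [13, 7, 38, 4, 9, 24, 44]
  queue [23, 29, 49] -> pop 23, enqueue [16], visited so far: [13, 7, 38, 4, 9, 24, 44, 23]
  queue [29, 49, 16] -> pop 29, enqueue [none], visited so far: [13, 7, 38, 4, 9, 24, 44, 23, 29]
  queue [49, 16] -> pop 49, enqueue [none], visited so far: [13, 7, 38, 4, 9, 24, 44, 23, 29, 49]
  queue [16] -> pop 16, enqueue [15], visited so far: [13, 7, 38, 4, 9, 24, 44, 23, 29, 49, 16]
  queue [15] -> pop 15, enqueue [none], visited so far: [13, 7, 38, 4, 9, 24, 44, 23, 29, 49, 16, 15]
Result: [13, 7, 38, 4, 9, 24, 44, 23, 29, 49, 16, 15]


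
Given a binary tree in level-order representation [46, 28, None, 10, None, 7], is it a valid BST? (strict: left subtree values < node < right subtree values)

Level-order array: [46, 28, None, 10, None, 7]
Validate using subtree bounds (lo, hi): at each node, require lo < value < hi,
then recurse left with hi=value and right with lo=value.
Preorder trace (stopping at first violation):
  at node 46 with bounds (-inf, +inf): OK
  at node 28 with bounds (-inf, 46): OK
  at node 10 with bounds (-inf, 28): OK
  at node 7 with bounds (-inf, 10): OK
No violation found at any node.
Result: Valid BST


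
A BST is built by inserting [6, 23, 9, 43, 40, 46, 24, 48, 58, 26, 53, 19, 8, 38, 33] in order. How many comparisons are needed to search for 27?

Search path for 27: 6 -> 23 -> 43 -> 40 -> 24 -> 26 -> 38 -> 33
Found: False
Comparisons: 8


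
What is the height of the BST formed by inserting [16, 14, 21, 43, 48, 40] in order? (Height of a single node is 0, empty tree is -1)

Insertion order: [16, 14, 21, 43, 48, 40]
Tree (level-order array): [16, 14, 21, None, None, None, 43, 40, 48]
Compute height bottom-up (empty subtree = -1):
  height(14) = 1 + max(-1, -1) = 0
  height(40) = 1 + max(-1, -1) = 0
  height(48) = 1 + max(-1, -1) = 0
  height(43) = 1 + max(0, 0) = 1
  height(21) = 1 + max(-1, 1) = 2
  height(16) = 1 + max(0, 2) = 3
Height = 3


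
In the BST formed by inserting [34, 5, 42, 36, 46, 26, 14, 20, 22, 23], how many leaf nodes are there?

Tree built from: [34, 5, 42, 36, 46, 26, 14, 20, 22, 23]
Tree (level-order array): [34, 5, 42, None, 26, 36, 46, 14, None, None, None, None, None, None, 20, None, 22, None, 23]
Rule: A leaf has 0 children.
Per-node child counts:
  node 34: 2 child(ren)
  node 5: 1 child(ren)
  node 26: 1 child(ren)
  node 14: 1 child(ren)
  node 20: 1 child(ren)
  node 22: 1 child(ren)
  node 23: 0 child(ren)
  node 42: 2 child(ren)
  node 36: 0 child(ren)
  node 46: 0 child(ren)
Matching nodes: [23, 36, 46]
Count of leaf nodes: 3


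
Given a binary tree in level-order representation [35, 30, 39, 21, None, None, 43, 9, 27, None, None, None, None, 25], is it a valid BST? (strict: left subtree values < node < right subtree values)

Level-order array: [35, 30, 39, 21, None, None, 43, 9, 27, None, None, None, None, 25]
Validate using subtree bounds (lo, hi): at each node, require lo < value < hi,
then recurse left with hi=value and right with lo=value.
Preorder trace (stopping at first violation):
  at node 35 with bounds (-inf, +inf): OK
  at node 30 with bounds (-inf, 35): OK
  at node 21 with bounds (-inf, 30): OK
  at node 9 with bounds (-inf, 21): OK
  at node 27 with bounds (21, 30): OK
  at node 25 with bounds (21, 27): OK
  at node 39 with bounds (35, +inf): OK
  at node 43 with bounds (39, +inf): OK
No violation found at any node.
Result: Valid BST


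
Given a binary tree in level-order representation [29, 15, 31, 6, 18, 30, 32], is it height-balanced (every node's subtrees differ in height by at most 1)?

Tree (level-order array): [29, 15, 31, 6, 18, 30, 32]
Definition: a tree is height-balanced if, at every node, |h(left) - h(right)| <= 1 (empty subtree has height -1).
Bottom-up per-node check:
  node 6: h_left=-1, h_right=-1, diff=0 [OK], height=0
  node 18: h_left=-1, h_right=-1, diff=0 [OK], height=0
  node 15: h_left=0, h_right=0, diff=0 [OK], height=1
  node 30: h_left=-1, h_right=-1, diff=0 [OK], height=0
  node 32: h_left=-1, h_right=-1, diff=0 [OK], height=0
  node 31: h_left=0, h_right=0, diff=0 [OK], height=1
  node 29: h_left=1, h_right=1, diff=0 [OK], height=2
All nodes satisfy the balance condition.
Result: Balanced


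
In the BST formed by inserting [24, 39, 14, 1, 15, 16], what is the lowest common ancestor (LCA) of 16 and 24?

Tree insertion order: [24, 39, 14, 1, 15, 16]
Tree (level-order array): [24, 14, 39, 1, 15, None, None, None, None, None, 16]
In a BST, the LCA of p=16, q=24 is the first node v on the
root-to-leaf path with p <= v <= q (go left if both < v, right if both > v).
Walk from root:
  at 24: 16 <= 24 <= 24, this is the LCA
LCA = 24


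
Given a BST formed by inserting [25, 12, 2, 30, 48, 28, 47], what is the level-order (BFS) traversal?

Tree insertion order: [25, 12, 2, 30, 48, 28, 47]
Tree (level-order array): [25, 12, 30, 2, None, 28, 48, None, None, None, None, 47]
BFS from the root, enqueuing left then right child of each popped node:
  queue [25] -> pop 25, enqueue [12, 30], visited so far: [25]
  queue [12, 30] -> pop 12, enqueue [2], visited so far: [25, 12]
  queue [30, 2] -> pop 30, enqueue [28, 48], visited so far: [25, 12, 30]
  queue [2, 28, 48] -> pop 2, enqueue [none], visited so far: [25, 12, 30, 2]
  queue [28, 48] -> pop 28, enqueue [none], visited so far: [25, 12, 30, 2, 28]
  queue [48] -> pop 48, enqueue [47], visited so far: [25, 12, 30, 2, 28, 48]
  queue [47] -> pop 47, enqueue [none], visited so far: [25, 12, 30, 2, 28, 48, 47]
Result: [25, 12, 30, 2, 28, 48, 47]


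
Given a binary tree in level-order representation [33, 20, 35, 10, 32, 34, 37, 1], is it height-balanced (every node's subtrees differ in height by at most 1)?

Tree (level-order array): [33, 20, 35, 10, 32, 34, 37, 1]
Definition: a tree is height-balanced if, at every node, |h(left) - h(right)| <= 1 (empty subtree has height -1).
Bottom-up per-node check:
  node 1: h_left=-1, h_right=-1, diff=0 [OK], height=0
  node 10: h_left=0, h_right=-1, diff=1 [OK], height=1
  node 32: h_left=-1, h_right=-1, diff=0 [OK], height=0
  node 20: h_left=1, h_right=0, diff=1 [OK], height=2
  node 34: h_left=-1, h_right=-1, diff=0 [OK], height=0
  node 37: h_left=-1, h_right=-1, diff=0 [OK], height=0
  node 35: h_left=0, h_right=0, diff=0 [OK], height=1
  node 33: h_left=2, h_right=1, diff=1 [OK], height=3
All nodes satisfy the balance condition.
Result: Balanced


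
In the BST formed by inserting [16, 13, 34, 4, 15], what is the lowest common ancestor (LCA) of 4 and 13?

Tree insertion order: [16, 13, 34, 4, 15]
Tree (level-order array): [16, 13, 34, 4, 15]
In a BST, the LCA of p=4, q=13 is the first node v on the
root-to-leaf path with p <= v <= q (go left if both < v, right if both > v).
Walk from root:
  at 16: both 4 and 13 < 16, go left
  at 13: 4 <= 13 <= 13, this is the LCA
LCA = 13


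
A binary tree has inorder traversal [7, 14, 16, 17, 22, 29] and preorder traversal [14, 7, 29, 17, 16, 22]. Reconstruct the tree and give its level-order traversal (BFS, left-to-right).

Inorder:  [7, 14, 16, 17, 22, 29]
Preorder: [14, 7, 29, 17, 16, 22]
Algorithm: preorder visits root first, so consume preorder in order;
for each root, split the current inorder slice at that value into
left-subtree inorder and right-subtree inorder, then recurse.
Recursive splits:
  root=14; inorder splits into left=[7], right=[16, 17, 22, 29]
  root=7; inorder splits into left=[], right=[]
  root=29; inorder splits into left=[16, 17, 22], right=[]
  root=17; inorder splits into left=[16], right=[22]
  root=16; inorder splits into left=[], right=[]
  root=22; inorder splits into left=[], right=[]
Reconstructed level-order: [14, 7, 29, 17, 16, 22]


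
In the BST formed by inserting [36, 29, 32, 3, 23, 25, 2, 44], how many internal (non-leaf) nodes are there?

Tree built from: [36, 29, 32, 3, 23, 25, 2, 44]
Tree (level-order array): [36, 29, 44, 3, 32, None, None, 2, 23, None, None, None, None, None, 25]
Rule: An internal node has at least one child.
Per-node child counts:
  node 36: 2 child(ren)
  node 29: 2 child(ren)
  node 3: 2 child(ren)
  node 2: 0 child(ren)
  node 23: 1 child(ren)
  node 25: 0 child(ren)
  node 32: 0 child(ren)
  node 44: 0 child(ren)
Matching nodes: [36, 29, 3, 23]
Count of internal (non-leaf) nodes: 4


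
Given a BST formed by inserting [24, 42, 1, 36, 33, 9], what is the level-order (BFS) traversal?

Tree insertion order: [24, 42, 1, 36, 33, 9]
Tree (level-order array): [24, 1, 42, None, 9, 36, None, None, None, 33]
BFS from the root, enqueuing left then right child of each popped node:
  queue [24] -> pop 24, enqueue [1, 42], visited so far: [24]
  queue [1, 42] -> pop 1, enqueue [9], visited so far: [24, 1]
  queue [42, 9] -> pop 42, enqueue [36], visited so far: [24, 1, 42]
  queue [9, 36] -> pop 9, enqueue [none], visited so far: [24, 1, 42, 9]
  queue [36] -> pop 36, enqueue [33], visited so far: [24, 1, 42, 9, 36]
  queue [33] -> pop 33, enqueue [none], visited so far: [24, 1, 42, 9, 36, 33]
Result: [24, 1, 42, 9, 36, 33]


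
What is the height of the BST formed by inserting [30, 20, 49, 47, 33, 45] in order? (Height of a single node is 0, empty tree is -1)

Insertion order: [30, 20, 49, 47, 33, 45]
Tree (level-order array): [30, 20, 49, None, None, 47, None, 33, None, None, 45]
Compute height bottom-up (empty subtree = -1):
  height(20) = 1 + max(-1, -1) = 0
  height(45) = 1 + max(-1, -1) = 0
  height(33) = 1 + max(-1, 0) = 1
  height(47) = 1 + max(1, -1) = 2
  height(49) = 1 + max(2, -1) = 3
  height(30) = 1 + max(0, 3) = 4
Height = 4


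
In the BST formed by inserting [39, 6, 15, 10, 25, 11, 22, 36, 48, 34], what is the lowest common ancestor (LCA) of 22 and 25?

Tree insertion order: [39, 6, 15, 10, 25, 11, 22, 36, 48, 34]
Tree (level-order array): [39, 6, 48, None, 15, None, None, 10, 25, None, 11, 22, 36, None, None, None, None, 34]
In a BST, the LCA of p=22, q=25 is the first node v on the
root-to-leaf path with p <= v <= q (go left if both < v, right if both > v).
Walk from root:
  at 39: both 22 and 25 < 39, go left
  at 6: both 22 and 25 > 6, go right
  at 15: both 22 and 25 > 15, go right
  at 25: 22 <= 25 <= 25, this is the LCA
LCA = 25


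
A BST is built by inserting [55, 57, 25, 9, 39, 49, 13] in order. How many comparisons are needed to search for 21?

Search path for 21: 55 -> 25 -> 9 -> 13
Found: False
Comparisons: 4


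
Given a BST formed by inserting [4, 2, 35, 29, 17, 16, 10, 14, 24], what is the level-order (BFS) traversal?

Tree insertion order: [4, 2, 35, 29, 17, 16, 10, 14, 24]
Tree (level-order array): [4, 2, 35, None, None, 29, None, 17, None, 16, 24, 10, None, None, None, None, 14]
BFS from the root, enqueuing left then right child of each popped node:
  queue [4] -> pop 4, enqueue [2, 35], visited so far: [4]
  queue [2, 35] -> pop 2, enqueue [none], visited so far: [4, 2]
  queue [35] -> pop 35, enqueue [29], visited so far: [4, 2, 35]
  queue [29] -> pop 29, enqueue [17], visited so far: [4, 2, 35, 29]
  queue [17] -> pop 17, enqueue [16, 24], visited so far: [4, 2, 35, 29, 17]
  queue [16, 24] -> pop 16, enqueue [10], visited so far: [4, 2, 35, 29, 17, 16]
  queue [24, 10] -> pop 24, enqueue [none], visited so far: [4, 2, 35, 29, 17, 16, 24]
  queue [10] -> pop 10, enqueue [14], visited so far: [4, 2, 35, 29, 17, 16, 24, 10]
  queue [14] -> pop 14, enqueue [none], visited so far: [4, 2, 35, 29, 17, 16, 24, 10, 14]
Result: [4, 2, 35, 29, 17, 16, 24, 10, 14]


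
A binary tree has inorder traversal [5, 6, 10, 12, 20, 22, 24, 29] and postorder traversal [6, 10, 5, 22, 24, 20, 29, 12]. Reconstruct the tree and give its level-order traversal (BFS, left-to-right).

Inorder:   [5, 6, 10, 12, 20, 22, 24, 29]
Postorder: [6, 10, 5, 22, 24, 20, 29, 12]
Algorithm: postorder visits root last, so walk postorder right-to-left;
each value is the root of the current inorder slice — split it at that
value, recurse on the right subtree first, then the left.
Recursive splits:
  root=12; inorder splits into left=[5, 6, 10], right=[20, 22, 24, 29]
  root=29; inorder splits into left=[20, 22, 24], right=[]
  root=20; inorder splits into left=[], right=[22, 24]
  root=24; inorder splits into left=[22], right=[]
  root=22; inorder splits into left=[], right=[]
  root=5; inorder splits into left=[], right=[6, 10]
  root=10; inorder splits into left=[6], right=[]
  root=6; inorder splits into left=[], right=[]
Reconstructed level-order: [12, 5, 29, 10, 20, 6, 24, 22]


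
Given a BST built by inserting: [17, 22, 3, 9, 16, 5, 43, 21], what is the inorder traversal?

Tree insertion order: [17, 22, 3, 9, 16, 5, 43, 21]
Tree (level-order array): [17, 3, 22, None, 9, 21, 43, 5, 16]
Inorder traversal: [3, 5, 9, 16, 17, 21, 22, 43]


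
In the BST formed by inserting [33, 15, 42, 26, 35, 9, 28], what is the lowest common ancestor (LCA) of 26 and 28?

Tree insertion order: [33, 15, 42, 26, 35, 9, 28]
Tree (level-order array): [33, 15, 42, 9, 26, 35, None, None, None, None, 28]
In a BST, the LCA of p=26, q=28 is the first node v on the
root-to-leaf path with p <= v <= q (go left if both < v, right if both > v).
Walk from root:
  at 33: both 26 and 28 < 33, go left
  at 15: both 26 and 28 > 15, go right
  at 26: 26 <= 26 <= 28, this is the LCA
LCA = 26


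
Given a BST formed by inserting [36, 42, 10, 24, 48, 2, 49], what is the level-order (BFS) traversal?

Tree insertion order: [36, 42, 10, 24, 48, 2, 49]
Tree (level-order array): [36, 10, 42, 2, 24, None, 48, None, None, None, None, None, 49]
BFS from the root, enqueuing left then right child of each popped node:
  queue [36] -> pop 36, enqueue [10, 42], visited so far: [36]
  queue [10, 42] -> pop 10, enqueue [2, 24], visited so far: [36, 10]
  queue [42, 2, 24] -> pop 42, enqueue [48], visited so far: [36, 10, 42]
  queue [2, 24, 48] -> pop 2, enqueue [none], visited so far: [36, 10, 42, 2]
  queue [24, 48] -> pop 24, enqueue [none], visited so far: [36, 10, 42, 2, 24]
  queue [48] -> pop 48, enqueue [49], visited so far: [36, 10, 42, 2, 24, 48]
  queue [49] -> pop 49, enqueue [none], visited so far: [36, 10, 42, 2, 24, 48, 49]
Result: [36, 10, 42, 2, 24, 48, 49]


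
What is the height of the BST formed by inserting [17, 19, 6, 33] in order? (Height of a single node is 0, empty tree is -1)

Insertion order: [17, 19, 6, 33]
Tree (level-order array): [17, 6, 19, None, None, None, 33]
Compute height bottom-up (empty subtree = -1):
  height(6) = 1 + max(-1, -1) = 0
  height(33) = 1 + max(-1, -1) = 0
  height(19) = 1 + max(-1, 0) = 1
  height(17) = 1 + max(0, 1) = 2
Height = 2


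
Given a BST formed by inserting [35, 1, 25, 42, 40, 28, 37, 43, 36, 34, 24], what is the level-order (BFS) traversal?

Tree insertion order: [35, 1, 25, 42, 40, 28, 37, 43, 36, 34, 24]
Tree (level-order array): [35, 1, 42, None, 25, 40, 43, 24, 28, 37, None, None, None, None, None, None, 34, 36]
BFS from the root, enqueuing left then right child of each popped node:
  queue [35] -> pop 35, enqueue [1, 42], visited so far: [35]
  queue [1, 42] -> pop 1, enqueue [25], visited so far: [35, 1]
  queue [42, 25] -> pop 42, enqueue [40, 43], visited so far: [35, 1, 42]
  queue [25, 40, 43] -> pop 25, enqueue [24, 28], visited so far: [35, 1, 42, 25]
  queue [40, 43, 24, 28] -> pop 40, enqueue [37], visited so far: [35, 1, 42, 25, 40]
  queue [43, 24, 28, 37] -> pop 43, enqueue [none], visited so far: [35, 1, 42, 25, 40, 43]
  queue [24, 28, 37] -> pop 24, enqueue [none], visited so far: [35, 1, 42, 25, 40, 43, 24]
  queue [28, 37] -> pop 28, enqueue [34], visited so far: [35, 1, 42, 25, 40, 43, 24, 28]
  queue [37, 34] -> pop 37, enqueue [36], visited so far: [35, 1, 42, 25, 40, 43, 24, 28, 37]
  queue [34, 36] -> pop 34, enqueue [none], visited so far: [35, 1, 42, 25, 40, 43, 24, 28, 37, 34]
  queue [36] -> pop 36, enqueue [none], visited so far: [35, 1, 42, 25, 40, 43, 24, 28, 37, 34, 36]
Result: [35, 1, 42, 25, 40, 43, 24, 28, 37, 34, 36]


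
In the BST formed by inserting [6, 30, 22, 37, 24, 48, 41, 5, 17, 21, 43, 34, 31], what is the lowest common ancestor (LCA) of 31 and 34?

Tree insertion order: [6, 30, 22, 37, 24, 48, 41, 5, 17, 21, 43, 34, 31]
Tree (level-order array): [6, 5, 30, None, None, 22, 37, 17, 24, 34, 48, None, 21, None, None, 31, None, 41, None, None, None, None, None, None, 43]
In a BST, the LCA of p=31, q=34 is the first node v on the
root-to-leaf path with p <= v <= q (go left if both < v, right if both > v).
Walk from root:
  at 6: both 31 and 34 > 6, go right
  at 30: both 31 and 34 > 30, go right
  at 37: both 31 and 34 < 37, go left
  at 34: 31 <= 34 <= 34, this is the LCA
LCA = 34


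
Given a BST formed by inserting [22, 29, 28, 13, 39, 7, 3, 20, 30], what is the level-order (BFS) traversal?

Tree insertion order: [22, 29, 28, 13, 39, 7, 3, 20, 30]
Tree (level-order array): [22, 13, 29, 7, 20, 28, 39, 3, None, None, None, None, None, 30]
BFS from the root, enqueuing left then right child of each popped node:
  queue [22] -> pop 22, enqueue [13, 29], visited so far: [22]
  queue [13, 29] -> pop 13, enqueue [7, 20], visited so far: [22, 13]
  queue [29, 7, 20] -> pop 29, enqueue [28, 39], visited so far: [22, 13, 29]
  queue [7, 20, 28, 39] -> pop 7, enqueue [3], visited so far: [22, 13, 29, 7]
  queue [20, 28, 39, 3] -> pop 20, enqueue [none], visited so far: [22, 13, 29, 7, 20]
  queue [28, 39, 3] -> pop 28, enqueue [none], visited so far: [22, 13, 29, 7, 20, 28]
  queue [39, 3] -> pop 39, enqueue [30], visited so far: [22, 13, 29, 7, 20, 28, 39]
  queue [3, 30] -> pop 3, enqueue [none], visited so far: [22, 13, 29, 7, 20, 28, 39, 3]
  queue [30] -> pop 30, enqueue [none], visited so far: [22, 13, 29, 7, 20, 28, 39, 3, 30]
Result: [22, 13, 29, 7, 20, 28, 39, 3, 30]


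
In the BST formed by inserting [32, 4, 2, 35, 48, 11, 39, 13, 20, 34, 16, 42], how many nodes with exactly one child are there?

Tree built from: [32, 4, 2, 35, 48, 11, 39, 13, 20, 34, 16, 42]
Tree (level-order array): [32, 4, 35, 2, 11, 34, 48, None, None, None, 13, None, None, 39, None, None, 20, None, 42, 16]
Rule: These are nodes with exactly 1 non-null child.
Per-node child counts:
  node 32: 2 child(ren)
  node 4: 2 child(ren)
  node 2: 0 child(ren)
  node 11: 1 child(ren)
  node 13: 1 child(ren)
  node 20: 1 child(ren)
  node 16: 0 child(ren)
  node 35: 2 child(ren)
  node 34: 0 child(ren)
  node 48: 1 child(ren)
  node 39: 1 child(ren)
  node 42: 0 child(ren)
Matching nodes: [11, 13, 20, 48, 39]
Count of nodes with exactly one child: 5


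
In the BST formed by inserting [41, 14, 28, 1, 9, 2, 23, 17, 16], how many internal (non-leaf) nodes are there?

Tree built from: [41, 14, 28, 1, 9, 2, 23, 17, 16]
Tree (level-order array): [41, 14, None, 1, 28, None, 9, 23, None, 2, None, 17, None, None, None, 16]
Rule: An internal node has at least one child.
Per-node child counts:
  node 41: 1 child(ren)
  node 14: 2 child(ren)
  node 1: 1 child(ren)
  node 9: 1 child(ren)
  node 2: 0 child(ren)
  node 28: 1 child(ren)
  node 23: 1 child(ren)
  node 17: 1 child(ren)
  node 16: 0 child(ren)
Matching nodes: [41, 14, 1, 9, 28, 23, 17]
Count of internal (non-leaf) nodes: 7


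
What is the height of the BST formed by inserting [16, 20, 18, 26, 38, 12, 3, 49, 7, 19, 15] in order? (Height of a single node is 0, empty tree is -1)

Insertion order: [16, 20, 18, 26, 38, 12, 3, 49, 7, 19, 15]
Tree (level-order array): [16, 12, 20, 3, 15, 18, 26, None, 7, None, None, None, 19, None, 38, None, None, None, None, None, 49]
Compute height bottom-up (empty subtree = -1):
  height(7) = 1 + max(-1, -1) = 0
  height(3) = 1 + max(-1, 0) = 1
  height(15) = 1 + max(-1, -1) = 0
  height(12) = 1 + max(1, 0) = 2
  height(19) = 1 + max(-1, -1) = 0
  height(18) = 1 + max(-1, 0) = 1
  height(49) = 1 + max(-1, -1) = 0
  height(38) = 1 + max(-1, 0) = 1
  height(26) = 1 + max(-1, 1) = 2
  height(20) = 1 + max(1, 2) = 3
  height(16) = 1 + max(2, 3) = 4
Height = 4


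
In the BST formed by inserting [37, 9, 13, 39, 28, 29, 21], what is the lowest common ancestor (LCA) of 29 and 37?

Tree insertion order: [37, 9, 13, 39, 28, 29, 21]
Tree (level-order array): [37, 9, 39, None, 13, None, None, None, 28, 21, 29]
In a BST, the LCA of p=29, q=37 is the first node v on the
root-to-leaf path with p <= v <= q (go left if both < v, right if both > v).
Walk from root:
  at 37: 29 <= 37 <= 37, this is the LCA
LCA = 37


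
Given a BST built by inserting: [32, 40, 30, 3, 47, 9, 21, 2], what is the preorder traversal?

Tree insertion order: [32, 40, 30, 3, 47, 9, 21, 2]
Tree (level-order array): [32, 30, 40, 3, None, None, 47, 2, 9, None, None, None, None, None, 21]
Preorder traversal: [32, 30, 3, 2, 9, 21, 40, 47]


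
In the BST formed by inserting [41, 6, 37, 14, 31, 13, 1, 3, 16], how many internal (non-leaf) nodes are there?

Tree built from: [41, 6, 37, 14, 31, 13, 1, 3, 16]
Tree (level-order array): [41, 6, None, 1, 37, None, 3, 14, None, None, None, 13, 31, None, None, 16]
Rule: An internal node has at least one child.
Per-node child counts:
  node 41: 1 child(ren)
  node 6: 2 child(ren)
  node 1: 1 child(ren)
  node 3: 0 child(ren)
  node 37: 1 child(ren)
  node 14: 2 child(ren)
  node 13: 0 child(ren)
  node 31: 1 child(ren)
  node 16: 0 child(ren)
Matching nodes: [41, 6, 1, 37, 14, 31]
Count of internal (non-leaf) nodes: 6


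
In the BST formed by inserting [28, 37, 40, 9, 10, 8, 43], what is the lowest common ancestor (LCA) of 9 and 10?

Tree insertion order: [28, 37, 40, 9, 10, 8, 43]
Tree (level-order array): [28, 9, 37, 8, 10, None, 40, None, None, None, None, None, 43]
In a BST, the LCA of p=9, q=10 is the first node v on the
root-to-leaf path with p <= v <= q (go left if both < v, right if both > v).
Walk from root:
  at 28: both 9 and 10 < 28, go left
  at 9: 9 <= 9 <= 10, this is the LCA
LCA = 9


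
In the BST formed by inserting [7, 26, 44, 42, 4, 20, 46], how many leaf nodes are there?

Tree built from: [7, 26, 44, 42, 4, 20, 46]
Tree (level-order array): [7, 4, 26, None, None, 20, 44, None, None, 42, 46]
Rule: A leaf has 0 children.
Per-node child counts:
  node 7: 2 child(ren)
  node 4: 0 child(ren)
  node 26: 2 child(ren)
  node 20: 0 child(ren)
  node 44: 2 child(ren)
  node 42: 0 child(ren)
  node 46: 0 child(ren)
Matching nodes: [4, 20, 42, 46]
Count of leaf nodes: 4


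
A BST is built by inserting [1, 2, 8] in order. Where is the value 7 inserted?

Starting tree (level order): [1, None, 2, None, 8]
Insertion path: 1 -> 2 -> 8
Result: insert 7 as left child of 8
Final tree (level order): [1, None, 2, None, 8, 7]


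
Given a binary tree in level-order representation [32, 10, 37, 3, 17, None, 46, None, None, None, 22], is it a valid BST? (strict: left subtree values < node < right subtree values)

Level-order array: [32, 10, 37, 3, 17, None, 46, None, None, None, 22]
Validate using subtree bounds (lo, hi): at each node, require lo < value < hi,
then recurse left with hi=value and right with lo=value.
Preorder trace (stopping at first violation):
  at node 32 with bounds (-inf, +inf): OK
  at node 10 with bounds (-inf, 32): OK
  at node 3 with bounds (-inf, 10): OK
  at node 17 with bounds (10, 32): OK
  at node 22 with bounds (17, 32): OK
  at node 37 with bounds (32, +inf): OK
  at node 46 with bounds (37, +inf): OK
No violation found at any node.
Result: Valid BST


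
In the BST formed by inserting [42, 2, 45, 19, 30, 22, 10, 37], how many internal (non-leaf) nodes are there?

Tree built from: [42, 2, 45, 19, 30, 22, 10, 37]
Tree (level-order array): [42, 2, 45, None, 19, None, None, 10, 30, None, None, 22, 37]
Rule: An internal node has at least one child.
Per-node child counts:
  node 42: 2 child(ren)
  node 2: 1 child(ren)
  node 19: 2 child(ren)
  node 10: 0 child(ren)
  node 30: 2 child(ren)
  node 22: 0 child(ren)
  node 37: 0 child(ren)
  node 45: 0 child(ren)
Matching nodes: [42, 2, 19, 30]
Count of internal (non-leaf) nodes: 4


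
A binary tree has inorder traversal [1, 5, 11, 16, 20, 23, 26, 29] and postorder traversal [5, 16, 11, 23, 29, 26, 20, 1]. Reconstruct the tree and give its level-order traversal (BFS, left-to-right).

Inorder:   [1, 5, 11, 16, 20, 23, 26, 29]
Postorder: [5, 16, 11, 23, 29, 26, 20, 1]
Algorithm: postorder visits root last, so walk postorder right-to-left;
each value is the root of the current inorder slice — split it at that
value, recurse on the right subtree first, then the left.
Recursive splits:
  root=1; inorder splits into left=[], right=[5, 11, 16, 20, 23, 26, 29]
  root=20; inorder splits into left=[5, 11, 16], right=[23, 26, 29]
  root=26; inorder splits into left=[23], right=[29]
  root=29; inorder splits into left=[], right=[]
  root=23; inorder splits into left=[], right=[]
  root=11; inorder splits into left=[5], right=[16]
  root=16; inorder splits into left=[], right=[]
  root=5; inorder splits into left=[], right=[]
Reconstructed level-order: [1, 20, 11, 26, 5, 16, 23, 29]


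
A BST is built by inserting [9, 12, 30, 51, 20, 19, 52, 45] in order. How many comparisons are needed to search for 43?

Search path for 43: 9 -> 12 -> 30 -> 51 -> 45
Found: False
Comparisons: 5


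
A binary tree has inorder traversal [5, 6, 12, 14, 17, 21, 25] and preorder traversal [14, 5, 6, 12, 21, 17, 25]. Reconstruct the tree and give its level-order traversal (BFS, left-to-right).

Inorder:  [5, 6, 12, 14, 17, 21, 25]
Preorder: [14, 5, 6, 12, 21, 17, 25]
Algorithm: preorder visits root first, so consume preorder in order;
for each root, split the current inorder slice at that value into
left-subtree inorder and right-subtree inorder, then recurse.
Recursive splits:
  root=14; inorder splits into left=[5, 6, 12], right=[17, 21, 25]
  root=5; inorder splits into left=[], right=[6, 12]
  root=6; inorder splits into left=[], right=[12]
  root=12; inorder splits into left=[], right=[]
  root=21; inorder splits into left=[17], right=[25]
  root=17; inorder splits into left=[], right=[]
  root=25; inorder splits into left=[], right=[]
Reconstructed level-order: [14, 5, 21, 6, 17, 25, 12]


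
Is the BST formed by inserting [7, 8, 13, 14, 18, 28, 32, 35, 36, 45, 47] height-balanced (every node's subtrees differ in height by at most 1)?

Tree (level-order array): [7, None, 8, None, 13, None, 14, None, 18, None, 28, None, 32, None, 35, None, 36, None, 45, None, 47]
Definition: a tree is height-balanced if, at every node, |h(left) - h(right)| <= 1 (empty subtree has height -1).
Bottom-up per-node check:
  node 47: h_left=-1, h_right=-1, diff=0 [OK], height=0
  node 45: h_left=-1, h_right=0, diff=1 [OK], height=1
  node 36: h_left=-1, h_right=1, diff=2 [FAIL (|-1-1|=2 > 1)], height=2
  node 35: h_left=-1, h_right=2, diff=3 [FAIL (|-1-2|=3 > 1)], height=3
  node 32: h_left=-1, h_right=3, diff=4 [FAIL (|-1-3|=4 > 1)], height=4
  node 28: h_left=-1, h_right=4, diff=5 [FAIL (|-1-4|=5 > 1)], height=5
  node 18: h_left=-1, h_right=5, diff=6 [FAIL (|-1-5|=6 > 1)], height=6
  node 14: h_left=-1, h_right=6, diff=7 [FAIL (|-1-6|=7 > 1)], height=7
  node 13: h_left=-1, h_right=7, diff=8 [FAIL (|-1-7|=8 > 1)], height=8
  node 8: h_left=-1, h_right=8, diff=9 [FAIL (|-1-8|=9 > 1)], height=9
  node 7: h_left=-1, h_right=9, diff=10 [FAIL (|-1-9|=10 > 1)], height=10
Node 36 violates the condition: |-1 - 1| = 2 > 1.
Result: Not balanced


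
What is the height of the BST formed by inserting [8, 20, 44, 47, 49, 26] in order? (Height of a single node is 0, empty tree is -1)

Insertion order: [8, 20, 44, 47, 49, 26]
Tree (level-order array): [8, None, 20, None, 44, 26, 47, None, None, None, 49]
Compute height bottom-up (empty subtree = -1):
  height(26) = 1 + max(-1, -1) = 0
  height(49) = 1 + max(-1, -1) = 0
  height(47) = 1 + max(-1, 0) = 1
  height(44) = 1 + max(0, 1) = 2
  height(20) = 1 + max(-1, 2) = 3
  height(8) = 1 + max(-1, 3) = 4
Height = 4


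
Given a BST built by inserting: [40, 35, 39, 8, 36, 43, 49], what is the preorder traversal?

Tree insertion order: [40, 35, 39, 8, 36, 43, 49]
Tree (level-order array): [40, 35, 43, 8, 39, None, 49, None, None, 36]
Preorder traversal: [40, 35, 8, 39, 36, 43, 49]


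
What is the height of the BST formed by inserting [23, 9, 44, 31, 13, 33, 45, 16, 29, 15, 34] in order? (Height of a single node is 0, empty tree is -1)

Insertion order: [23, 9, 44, 31, 13, 33, 45, 16, 29, 15, 34]
Tree (level-order array): [23, 9, 44, None, 13, 31, 45, None, 16, 29, 33, None, None, 15, None, None, None, None, 34]
Compute height bottom-up (empty subtree = -1):
  height(15) = 1 + max(-1, -1) = 0
  height(16) = 1 + max(0, -1) = 1
  height(13) = 1 + max(-1, 1) = 2
  height(9) = 1 + max(-1, 2) = 3
  height(29) = 1 + max(-1, -1) = 0
  height(34) = 1 + max(-1, -1) = 0
  height(33) = 1 + max(-1, 0) = 1
  height(31) = 1 + max(0, 1) = 2
  height(45) = 1 + max(-1, -1) = 0
  height(44) = 1 + max(2, 0) = 3
  height(23) = 1 + max(3, 3) = 4
Height = 4


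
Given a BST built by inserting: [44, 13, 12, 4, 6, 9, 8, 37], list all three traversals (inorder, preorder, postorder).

Tree insertion order: [44, 13, 12, 4, 6, 9, 8, 37]
Tree (level-order array): [44, 13, None, 12, 37, 4, None, None, None, None, 6, None, 9, 8]
Inorder (L, root, R): [4, 6, 8, 9, 12, 13, 37, 44]
Preorder (root, L, R): [44, 13, 12, 4, 6, 9, 8, 37]
Postorder (L, R, root): [8, 9, 6, 4, 12, 37, 13, 44]


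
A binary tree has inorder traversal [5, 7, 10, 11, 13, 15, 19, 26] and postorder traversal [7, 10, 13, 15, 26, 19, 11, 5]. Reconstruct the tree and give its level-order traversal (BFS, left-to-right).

Inorder:   [5, 7, 10, 11, 13, 15, 19, 26]
Postorder: [7, 10, 13, 15, 26, 19, 11, 5]
Algorithm: postorder visits root last, so walk postorder right-to-left;
each value is the root of the current inorder slice — split it at that
value, recurse on the right subtree first, then the left.
Recursive splits:
  root=5; inorder splits into left=[], right=[7, 10, 11, 13, 15, 19, 26]
  root=11; inorder splits into left=[7, 10], right=[13, 15, 19, 26]
  root=19; inorder splits into left=[13, 15], right=[26]
  root=26; inorder splits into left=[], right=[]
  root=15; inorder splits into left=[13], right=[]
  root=13; inorder splits into left=[], right=[]
  root=10; inorder splits into left=[7], right=[]
  root=7; inorder splits into left=[], right=[]
Reconstructed level-order: [5, 11, 10, 19, 7, 15, 26, 13]


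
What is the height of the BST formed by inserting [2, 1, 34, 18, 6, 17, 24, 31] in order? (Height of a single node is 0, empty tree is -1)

Insertion order: [2, 1, 34, 18, 6, 17, 24, 31]
Tree (level-order array): [2, 1, 34, None, None, 18, None, 6, 24, None, 17, None, 31]
Compute height bottom-up (empty subtree = -1):
  height(1) = 1 + max(-1, -1) = 0
  height(17) = 1 + max(-1, -1) = 0
  height(6) = 1 + max(-1, 0) = 1
  height(31) = 1 + max(-1, -1) = 0
  height(24) = 1 + max(-1, 0) = 1
  height(18) = 1 + max(1, 1) = 2
  height(34) = 1 + max(2, -1) = 3
  height(2) = 1 + max(0, 3) = 4
Height = 4


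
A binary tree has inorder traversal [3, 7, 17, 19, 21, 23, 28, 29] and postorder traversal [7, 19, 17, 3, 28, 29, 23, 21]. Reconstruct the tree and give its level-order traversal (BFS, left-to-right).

Inorder:   [3, 7, 17, 19, 21, 23, 28, 29]
Postorder: [7, 19, 17, 3, 28, 29, 23, 21]
Algorithm: postorder visits root last, so walk postorder right-to-left;
each value is the root of the current inorder slice — split it at that
value, recurse on the right subtree first, then the left.
Recursive splits:
  root=21; inorder splits into left=[3, 7, 17, 19], right=[23, 28, 29]
  root=23; inorder splits into left=[], right=[28, 29]
  root=29; inorder splits into left=[28], right=[]
  root=28; inorder splits into left=[], right=[]
  root=3; inorder splits into left=[], right=[7, 17, 19]
  root=17; inorder splits into left=[7], right=[19]
  root=19; inorder splits into left=[], right=[]
  root=7; inorder splits into left=[], right=[]
Reconstructed level-order: [21, 3, 23, 17, 29, 7, 19, 28]


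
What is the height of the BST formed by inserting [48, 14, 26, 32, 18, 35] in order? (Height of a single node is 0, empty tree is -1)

Insertion order: [48, 14, 26, 32, 18, 35]
Tree (level-order array): [48, 14, None, None, 26, 18, 32, None, None, None, 35]
Compute height bottom-up (empty subtree = -1):
  height(18) = 1 + max(-1, -1) = 0
  height(35) = 1 + max(-1, -1) = 0
  height(32) = 1 + max(-1, 0) = 1
  height(26) = 1 + max(0, 1) = 2
  height(14) = 1 + max(-1, 2) = 3
  height(48) = 1 + max(3, -1) = 4
Height = 4


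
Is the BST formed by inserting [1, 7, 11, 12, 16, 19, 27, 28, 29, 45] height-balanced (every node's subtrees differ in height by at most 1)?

Tree (level-order array): [1, None, 7, None, 11, None, 12, None, 16, None, 19, None, 27, None, 28, None, 29, None, 45]
Definition: a tree is height-balanced if, at every node, |h(left) - h(right)| <= 1 (empty subtree has height -1).
Bottom-up per-node check:
  node 45: h_left=-1, h_right=-1, diff=0 [OK], height=0
  node 29: h_left=-1, h_right=0, diff=1 [OK], height=1
  node 28: h_left=-1, h_right=1, diff=2 [FAIL (|-1-1|=2 > 1)], height=2
  node 27: h_left=-1, h_right=2, diff=3 [FAIL (|-1-2|=3 > 1)], height=3
  node 19: h_left=-1, h_right=3, diff=4 [FAIL (|-1-3|=4 > 1)], height=4
  node 16: h_left=-1, h_right=4, diff=5 [FAIL (|-1-4|=5 > 1)], height=5
  node 12: h_left=-1, h_right=5, diff=6 [FAIL (|-1-5|=6 > 1)], height=6
  node 11: h_left=-1, h_right=6, diff=7 [FAIL (|-1-6|=7 > 1)], height=7
  node 7: h_left=-1, h_right=7, diff=8 [FAIL (|-1-7|=8 > 1)], height=8
  node 1: h_left=-1, h_right=8, diff=9 [FAIL (|-1-8|=9 > 1)], height=9
Node 28 violates the condition: |-1 - 1| = 2 > 1.
Result: Not balanced


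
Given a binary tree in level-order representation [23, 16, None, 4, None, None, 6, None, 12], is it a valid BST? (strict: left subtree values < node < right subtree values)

Level-order array: [23, 16, None, 4, None, None, 6, None, 12]
Validate using subtree bounds (lo, hi): at each node, require lo < value < hi,
then recurse left with hi=value and right with lo=value.
Preorder trace (stopping at first violation):
  at node 23 with bounds (-inf, +inf): OK
  at node 16 with bounds (-inf, 23): OK
  at node 4 with bounds (-inf, 16): OK
  at node 6 with bounds (4, 16): OK
  at node 12 with bounds (6, 16): OK
No violation found at any node.
Result: Valid BST


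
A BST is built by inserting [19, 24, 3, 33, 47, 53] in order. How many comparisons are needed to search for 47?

Search path for 47: 19 -> 24 -> 33 -> 47
Found: True
Comparisons: 4


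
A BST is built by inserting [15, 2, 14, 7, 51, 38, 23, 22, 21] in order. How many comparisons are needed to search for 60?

Search path for 60: 15 -> 51
Found: False
Comparisons: 2


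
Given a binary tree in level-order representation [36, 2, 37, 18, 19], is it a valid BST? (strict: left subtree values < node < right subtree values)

Level-order array: [36, 2, 37, 18, 19]
Validate using subtree bounds (lo, hi): at each node, require lo < value < hi,
then recurse left with hi=value and right with lo=value.
Preorder trace (stopping at first violation):
  at node 36 with bounds (-inf, +inf): OK
  at node 2 with bounds (-inf, 36): OK
  at node 18 with bounds (-inf, 2): VIOLATION
Node 18 violates its bound: not (-inf < 18 < 2).
Result: Not a valid BST


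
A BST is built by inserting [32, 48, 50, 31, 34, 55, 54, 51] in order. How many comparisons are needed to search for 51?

Search path for 51: 32 -> 48 -> 50 -> 55 -> 54 -> 51
Found: True
Comparisons: 6


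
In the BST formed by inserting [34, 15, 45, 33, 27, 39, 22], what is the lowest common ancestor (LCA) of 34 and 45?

Tree insertion order: [34, 15, 45, 33, 27, 39, 22]
Tree (level-order array): [34, 15, 45, None, 33, 39, None, 27, None, None, None, 22]
In a BST, the LCA of p=34, q=45 is the first node v on the
root-to-leaf path with p <= v <= q (go left if both < v, right if both > v).
Walk from root:
  at 34: 34 <= 34 <= 45, this is the LCA
LCA = 34
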